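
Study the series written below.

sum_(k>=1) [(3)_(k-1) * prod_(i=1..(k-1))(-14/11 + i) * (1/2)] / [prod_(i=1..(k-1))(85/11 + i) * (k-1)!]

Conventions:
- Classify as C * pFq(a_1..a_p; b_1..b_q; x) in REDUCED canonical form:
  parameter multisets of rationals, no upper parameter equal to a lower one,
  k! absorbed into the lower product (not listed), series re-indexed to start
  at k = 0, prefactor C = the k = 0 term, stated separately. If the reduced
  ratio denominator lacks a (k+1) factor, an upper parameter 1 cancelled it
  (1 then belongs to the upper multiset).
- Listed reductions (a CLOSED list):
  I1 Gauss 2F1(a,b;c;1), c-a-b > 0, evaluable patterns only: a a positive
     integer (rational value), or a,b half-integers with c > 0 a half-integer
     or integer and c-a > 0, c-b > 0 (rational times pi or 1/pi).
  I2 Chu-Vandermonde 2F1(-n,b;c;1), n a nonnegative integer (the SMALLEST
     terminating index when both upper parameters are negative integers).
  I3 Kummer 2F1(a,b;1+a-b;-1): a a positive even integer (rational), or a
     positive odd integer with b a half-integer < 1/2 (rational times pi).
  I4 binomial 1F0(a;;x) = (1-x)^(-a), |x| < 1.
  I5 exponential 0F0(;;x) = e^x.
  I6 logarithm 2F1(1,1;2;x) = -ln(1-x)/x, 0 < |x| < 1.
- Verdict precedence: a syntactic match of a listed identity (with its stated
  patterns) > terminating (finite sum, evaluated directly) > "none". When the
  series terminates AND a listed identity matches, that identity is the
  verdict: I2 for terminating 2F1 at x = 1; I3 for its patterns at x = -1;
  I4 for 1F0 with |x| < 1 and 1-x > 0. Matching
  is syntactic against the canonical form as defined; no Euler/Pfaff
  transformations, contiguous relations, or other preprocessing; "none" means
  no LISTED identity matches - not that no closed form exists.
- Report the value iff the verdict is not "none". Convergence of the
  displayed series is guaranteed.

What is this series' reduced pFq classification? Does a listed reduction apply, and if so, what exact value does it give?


x = 1 here; the reduced form reads 2F1, upper {-3/11, 3}, lower {96/11}, C = 1/2. Verdict: Gauss's theorem (I1) matches (x = 1: the Gamma ratio telescopes since c-a-b = 6 > 0 and a = 3 in Z>0). Sum: 9435/21296.

The tell: t_0 = 1/2 here, and the running product (C = 1/2) telescopes to a rising factorial.
Term ratio: r(k) = 1 * (k-3/11) (k+3) / [(k+96/11) (k+1)] - rational in k, leading ratio 1; with t_0 = 1/2, classification follows.


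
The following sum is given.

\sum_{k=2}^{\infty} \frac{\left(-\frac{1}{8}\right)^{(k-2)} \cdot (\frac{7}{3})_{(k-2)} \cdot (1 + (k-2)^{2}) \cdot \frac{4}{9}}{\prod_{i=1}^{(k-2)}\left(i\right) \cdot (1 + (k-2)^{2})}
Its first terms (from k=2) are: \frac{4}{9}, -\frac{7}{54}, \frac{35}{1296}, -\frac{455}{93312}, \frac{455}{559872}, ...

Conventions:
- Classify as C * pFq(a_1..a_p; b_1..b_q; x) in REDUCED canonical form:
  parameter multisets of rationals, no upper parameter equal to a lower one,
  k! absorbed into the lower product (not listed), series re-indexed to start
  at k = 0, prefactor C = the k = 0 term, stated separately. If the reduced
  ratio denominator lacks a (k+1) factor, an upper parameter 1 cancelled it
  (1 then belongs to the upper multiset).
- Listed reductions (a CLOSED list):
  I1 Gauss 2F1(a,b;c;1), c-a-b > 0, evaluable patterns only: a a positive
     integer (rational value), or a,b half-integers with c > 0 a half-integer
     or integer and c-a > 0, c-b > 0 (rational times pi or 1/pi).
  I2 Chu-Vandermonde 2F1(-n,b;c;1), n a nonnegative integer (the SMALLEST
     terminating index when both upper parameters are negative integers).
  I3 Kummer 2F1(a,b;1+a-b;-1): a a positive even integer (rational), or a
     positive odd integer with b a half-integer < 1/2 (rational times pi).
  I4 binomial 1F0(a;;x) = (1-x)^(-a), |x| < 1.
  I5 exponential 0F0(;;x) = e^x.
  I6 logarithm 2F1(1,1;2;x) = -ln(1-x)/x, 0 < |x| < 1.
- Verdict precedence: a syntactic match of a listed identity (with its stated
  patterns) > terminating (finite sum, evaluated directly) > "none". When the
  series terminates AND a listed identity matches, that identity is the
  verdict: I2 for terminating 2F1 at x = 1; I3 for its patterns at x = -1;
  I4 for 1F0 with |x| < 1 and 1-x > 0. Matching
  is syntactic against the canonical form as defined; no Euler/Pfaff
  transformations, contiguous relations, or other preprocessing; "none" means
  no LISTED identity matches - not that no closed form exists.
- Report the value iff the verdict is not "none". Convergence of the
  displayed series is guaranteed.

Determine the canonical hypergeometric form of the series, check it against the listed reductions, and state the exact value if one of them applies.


Reduced: x = -\frac{1}{8}, 1F0, upper = {\frac{7}{3}}, lower = {-}, C = \frac{4}{9}. Verdict at x = -\frac{1}{8}: the binomial series (I4) matches (the 1F0 binomial series: exponent -7/3, x = -\frac{1}{8}). Sum: \frac{4}{9} \cdot \left(\frac{9}{8}\right)^{-\frac{7}{3}}.

Key step: t_0 = \frac{4}{9} here, and the factor k^2 + 1 cancels (top and bottom), leaving C = 4/9, x = -1/8.
Consecutive-term ratio: r(k) = -\frac{1}{8} * (k+\frac{7}{3}) / [(k+1)] - poly over poly, x = -\frac{1}{8} from leading terms; C = \frac{4}{9} at k = 0.


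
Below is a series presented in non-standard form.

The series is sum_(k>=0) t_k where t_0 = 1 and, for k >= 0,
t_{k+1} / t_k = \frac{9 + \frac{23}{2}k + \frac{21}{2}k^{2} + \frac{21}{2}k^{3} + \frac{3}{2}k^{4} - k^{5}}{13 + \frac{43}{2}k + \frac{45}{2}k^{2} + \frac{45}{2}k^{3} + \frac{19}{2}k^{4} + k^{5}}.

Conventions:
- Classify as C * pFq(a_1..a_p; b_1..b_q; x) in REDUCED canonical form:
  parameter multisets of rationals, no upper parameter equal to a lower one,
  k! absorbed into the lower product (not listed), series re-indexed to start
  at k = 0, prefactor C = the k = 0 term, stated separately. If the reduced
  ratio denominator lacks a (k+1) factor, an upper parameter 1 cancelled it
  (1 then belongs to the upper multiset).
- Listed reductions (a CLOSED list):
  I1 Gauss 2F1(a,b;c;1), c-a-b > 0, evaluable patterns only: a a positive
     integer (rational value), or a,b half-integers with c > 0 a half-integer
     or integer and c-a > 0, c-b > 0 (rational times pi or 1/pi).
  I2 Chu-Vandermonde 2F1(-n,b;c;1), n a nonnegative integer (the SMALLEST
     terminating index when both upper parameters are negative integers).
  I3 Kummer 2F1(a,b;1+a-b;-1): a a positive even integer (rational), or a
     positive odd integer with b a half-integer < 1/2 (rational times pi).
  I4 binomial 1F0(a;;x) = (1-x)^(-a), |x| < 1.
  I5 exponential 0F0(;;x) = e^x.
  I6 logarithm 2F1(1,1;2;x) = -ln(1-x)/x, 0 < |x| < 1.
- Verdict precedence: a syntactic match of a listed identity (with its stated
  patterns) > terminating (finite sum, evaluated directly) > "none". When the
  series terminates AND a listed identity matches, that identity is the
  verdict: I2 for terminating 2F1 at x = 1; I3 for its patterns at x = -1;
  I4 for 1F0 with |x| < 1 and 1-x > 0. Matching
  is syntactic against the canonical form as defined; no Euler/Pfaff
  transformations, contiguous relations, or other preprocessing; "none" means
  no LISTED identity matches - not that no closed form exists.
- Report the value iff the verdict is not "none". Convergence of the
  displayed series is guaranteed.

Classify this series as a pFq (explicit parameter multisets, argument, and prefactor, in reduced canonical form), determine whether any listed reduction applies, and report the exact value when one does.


Prefactor 1, argument -1: 2F1 with upper {-\frac{9}{2}, 1} over lower {\frac{13}{2}}. Verdict: Kummer (I3) fires (x = -1; c = \frac{13}{2} equals 1+a-b for upper {-\frac{9}{2}, 1}: listed pattern). Sum: \frac{693}{1024} \cdot \pi.

Key step: with t_0 = 1, cancel k^2 + 1 from the displayed ratio first; then C = 1.
Step ratio: r(k) = -1 * (k-\frac{9}{2}) (k+1) / [(k+\frac{13}{2}) (k+1)] - rational in k. x = -1; t_0 = 1; negate the roots.


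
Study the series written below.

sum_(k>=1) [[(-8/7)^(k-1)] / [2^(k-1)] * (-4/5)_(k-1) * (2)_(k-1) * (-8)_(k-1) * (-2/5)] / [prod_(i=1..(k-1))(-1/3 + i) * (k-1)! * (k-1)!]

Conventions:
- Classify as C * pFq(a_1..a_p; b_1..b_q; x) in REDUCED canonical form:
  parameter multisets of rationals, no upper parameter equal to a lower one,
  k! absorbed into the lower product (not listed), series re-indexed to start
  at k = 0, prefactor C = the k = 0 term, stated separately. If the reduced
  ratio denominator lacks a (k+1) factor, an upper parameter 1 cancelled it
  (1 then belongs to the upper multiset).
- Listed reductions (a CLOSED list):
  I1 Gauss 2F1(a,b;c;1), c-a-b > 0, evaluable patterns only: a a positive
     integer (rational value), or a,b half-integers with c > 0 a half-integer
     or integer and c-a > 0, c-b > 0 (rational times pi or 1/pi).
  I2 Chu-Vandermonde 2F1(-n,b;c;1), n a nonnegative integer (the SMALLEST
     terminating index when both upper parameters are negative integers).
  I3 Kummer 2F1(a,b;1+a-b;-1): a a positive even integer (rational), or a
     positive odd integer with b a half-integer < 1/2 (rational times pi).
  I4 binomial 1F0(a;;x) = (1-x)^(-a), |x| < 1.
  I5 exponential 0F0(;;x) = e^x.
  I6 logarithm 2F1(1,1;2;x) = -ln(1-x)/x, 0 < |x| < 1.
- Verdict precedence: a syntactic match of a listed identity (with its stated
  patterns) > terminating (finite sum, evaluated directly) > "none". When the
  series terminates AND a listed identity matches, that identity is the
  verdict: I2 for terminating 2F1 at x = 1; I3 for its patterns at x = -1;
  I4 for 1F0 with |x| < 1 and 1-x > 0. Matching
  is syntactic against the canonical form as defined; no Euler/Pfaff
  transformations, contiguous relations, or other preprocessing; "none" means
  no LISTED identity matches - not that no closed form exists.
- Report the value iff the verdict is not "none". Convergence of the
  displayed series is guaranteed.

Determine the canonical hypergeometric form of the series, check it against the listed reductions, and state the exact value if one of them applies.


Prefactor -2/5, argument -4/7: 3F2 with upper {-8, -4/5, 2} over lower {2/3, 1}. Verdict: terminating. With -8 upstairs the series is a 9-term polynomial sum; evaluated term by term. Hence: 826859854924502242/110060409716796875.

The tell: with t_0 = -2/5, the denominator's factorial ratio (C = -2/5) is a lower Pochhammer.
Adjacent-term ratio: r(k) = (-4/7) * (k-8) (k-4/5) (k+2) / [(k+2/3) (k+1) (k+1)] - rational; roots negated = parameters, x = (-4/7), C = -2/5.


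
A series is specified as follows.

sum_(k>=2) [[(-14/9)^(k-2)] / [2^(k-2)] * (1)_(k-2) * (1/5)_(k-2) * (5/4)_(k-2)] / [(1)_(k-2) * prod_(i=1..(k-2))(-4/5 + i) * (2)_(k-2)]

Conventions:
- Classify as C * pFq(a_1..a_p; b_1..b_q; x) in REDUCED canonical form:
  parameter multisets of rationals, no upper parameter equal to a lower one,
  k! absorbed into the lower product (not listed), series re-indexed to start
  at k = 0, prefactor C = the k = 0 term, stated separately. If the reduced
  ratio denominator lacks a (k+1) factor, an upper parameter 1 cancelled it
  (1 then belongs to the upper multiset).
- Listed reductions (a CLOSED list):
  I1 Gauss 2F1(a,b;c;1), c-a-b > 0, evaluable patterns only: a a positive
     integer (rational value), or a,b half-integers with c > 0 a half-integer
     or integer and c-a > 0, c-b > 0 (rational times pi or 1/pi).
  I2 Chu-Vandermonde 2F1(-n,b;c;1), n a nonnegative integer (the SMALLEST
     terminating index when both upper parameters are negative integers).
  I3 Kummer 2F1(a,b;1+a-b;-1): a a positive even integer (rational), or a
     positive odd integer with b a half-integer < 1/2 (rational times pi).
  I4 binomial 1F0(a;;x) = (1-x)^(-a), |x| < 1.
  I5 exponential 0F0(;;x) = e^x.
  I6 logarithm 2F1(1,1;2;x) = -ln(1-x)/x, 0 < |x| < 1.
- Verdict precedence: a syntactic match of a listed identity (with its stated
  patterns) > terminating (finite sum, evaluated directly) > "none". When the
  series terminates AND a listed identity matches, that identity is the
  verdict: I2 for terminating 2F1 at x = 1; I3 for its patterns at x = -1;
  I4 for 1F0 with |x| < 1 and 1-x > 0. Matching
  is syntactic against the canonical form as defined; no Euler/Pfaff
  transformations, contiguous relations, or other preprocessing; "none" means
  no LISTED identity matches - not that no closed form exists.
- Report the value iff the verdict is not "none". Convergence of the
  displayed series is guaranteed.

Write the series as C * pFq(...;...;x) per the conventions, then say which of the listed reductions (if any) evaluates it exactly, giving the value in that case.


Reduced: x = -7/9, 2F1, upper = {1, 5/4}, lower = {2}, C = 1. Verdict: no listed reduction: x = -7/9 and upper {1, 5/4} fail every I1-I6 pattern.

Key step: from the first term 1: the lower running product (prefactor 1) is a rising factorial.
Term ratio: r(k) = (-7/9) * (k+1) (k+5/4) / [(k+2) (k+1)] ; factor over Q: parameters, x = (-7/9), and C = 1.


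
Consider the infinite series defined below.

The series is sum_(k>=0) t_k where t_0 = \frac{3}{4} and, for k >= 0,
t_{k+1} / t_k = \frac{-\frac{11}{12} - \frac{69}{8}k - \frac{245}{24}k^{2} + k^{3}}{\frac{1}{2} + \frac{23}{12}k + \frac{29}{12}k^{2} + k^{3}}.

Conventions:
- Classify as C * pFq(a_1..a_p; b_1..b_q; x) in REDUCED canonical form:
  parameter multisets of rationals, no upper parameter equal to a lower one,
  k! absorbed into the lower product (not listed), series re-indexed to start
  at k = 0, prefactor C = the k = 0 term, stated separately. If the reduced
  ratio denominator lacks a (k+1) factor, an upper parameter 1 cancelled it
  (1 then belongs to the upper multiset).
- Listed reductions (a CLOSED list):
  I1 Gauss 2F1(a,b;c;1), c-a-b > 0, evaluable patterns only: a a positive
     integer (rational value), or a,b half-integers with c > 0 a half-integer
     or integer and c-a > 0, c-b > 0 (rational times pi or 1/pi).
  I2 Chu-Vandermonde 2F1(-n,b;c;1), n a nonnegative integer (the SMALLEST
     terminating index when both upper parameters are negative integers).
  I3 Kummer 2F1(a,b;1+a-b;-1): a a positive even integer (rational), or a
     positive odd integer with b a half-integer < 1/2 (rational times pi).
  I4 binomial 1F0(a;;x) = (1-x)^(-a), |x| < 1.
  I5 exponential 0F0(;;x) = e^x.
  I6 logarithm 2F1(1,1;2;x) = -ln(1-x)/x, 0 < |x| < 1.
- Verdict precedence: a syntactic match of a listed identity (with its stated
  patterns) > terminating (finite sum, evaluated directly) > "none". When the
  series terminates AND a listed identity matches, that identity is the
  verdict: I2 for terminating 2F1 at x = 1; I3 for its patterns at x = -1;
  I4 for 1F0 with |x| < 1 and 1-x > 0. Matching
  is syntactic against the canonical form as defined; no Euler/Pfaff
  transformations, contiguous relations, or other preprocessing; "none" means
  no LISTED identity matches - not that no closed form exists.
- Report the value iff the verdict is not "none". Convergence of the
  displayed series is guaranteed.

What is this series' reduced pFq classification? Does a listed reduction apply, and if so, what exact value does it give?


Reduced: x = 1, 2F1, upper = {-11, \frac{1}{8}}, lower = {\frac{3}{4}}, C = \frac{3}{4}. Verdict: Vandermonde's identity (I2) applies (terminating 2F1 at x = 1 with n = 11, b = 1/8, c = \frac{3}{4}). Value: \frac{294865765}{622436352}.

Structural cue: with t_0 = \frac{3}{4}, the ratio is unreduced: k + 2/3 divides both sides (C = 3/4).
Step ratio: r(k) = 1 * (k-11) (k+\frac{1}{8}) / [(k+\frac{3}{4}) (k+1)] - rational in k. x = 1; t_0 = \frac{3}{4}; negate the roots.


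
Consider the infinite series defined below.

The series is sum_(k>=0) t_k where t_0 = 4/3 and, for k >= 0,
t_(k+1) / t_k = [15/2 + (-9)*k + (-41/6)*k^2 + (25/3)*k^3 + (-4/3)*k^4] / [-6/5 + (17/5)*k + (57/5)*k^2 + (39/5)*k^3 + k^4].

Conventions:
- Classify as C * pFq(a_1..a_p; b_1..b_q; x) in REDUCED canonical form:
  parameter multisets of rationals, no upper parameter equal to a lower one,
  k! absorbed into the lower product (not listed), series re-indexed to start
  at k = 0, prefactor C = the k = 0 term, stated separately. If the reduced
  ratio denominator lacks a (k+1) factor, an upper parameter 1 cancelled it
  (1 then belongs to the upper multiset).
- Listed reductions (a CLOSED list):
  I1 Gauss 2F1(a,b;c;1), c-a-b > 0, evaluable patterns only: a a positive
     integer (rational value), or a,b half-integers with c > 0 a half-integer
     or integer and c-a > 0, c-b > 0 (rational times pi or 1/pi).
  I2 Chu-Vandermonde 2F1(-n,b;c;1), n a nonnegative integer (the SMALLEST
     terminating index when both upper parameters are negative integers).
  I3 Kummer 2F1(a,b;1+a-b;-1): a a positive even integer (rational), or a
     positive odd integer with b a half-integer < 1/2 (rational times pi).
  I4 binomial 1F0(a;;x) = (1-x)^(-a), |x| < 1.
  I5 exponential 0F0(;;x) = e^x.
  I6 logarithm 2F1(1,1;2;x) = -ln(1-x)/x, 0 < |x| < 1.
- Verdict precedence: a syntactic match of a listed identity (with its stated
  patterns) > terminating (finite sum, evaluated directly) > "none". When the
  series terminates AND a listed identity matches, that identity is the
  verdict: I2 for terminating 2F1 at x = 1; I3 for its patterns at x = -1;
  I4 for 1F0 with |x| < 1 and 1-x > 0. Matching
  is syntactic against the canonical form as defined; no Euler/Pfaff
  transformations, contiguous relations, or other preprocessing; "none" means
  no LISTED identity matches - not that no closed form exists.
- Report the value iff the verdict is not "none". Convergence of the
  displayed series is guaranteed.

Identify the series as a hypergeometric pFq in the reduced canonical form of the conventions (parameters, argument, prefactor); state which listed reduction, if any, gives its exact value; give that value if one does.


Key observation: with t_0 = 4/3, the expanded ratio factors over Q; C = 4/3, x = -4/3, roots give parameters.
Adjacent-term ratio: r(k) = (-4/3) * (k-5) (k-3/2) (k-3/4) / [(k-1/5) (k+6) (k+1)] ; factor over Q: parameters, x = (-4/3), and C = 4/3.

At argument -4/3: a 3F2 with upper {-5, -3/2, -3/4}, lower {-1/5, 6}, scaled by C = 4/3. Verdict: terminating - the sum ends at index 5 because -5 is a negative integer; exact evaluation follows. Exact value: -8996691239/1389975552.


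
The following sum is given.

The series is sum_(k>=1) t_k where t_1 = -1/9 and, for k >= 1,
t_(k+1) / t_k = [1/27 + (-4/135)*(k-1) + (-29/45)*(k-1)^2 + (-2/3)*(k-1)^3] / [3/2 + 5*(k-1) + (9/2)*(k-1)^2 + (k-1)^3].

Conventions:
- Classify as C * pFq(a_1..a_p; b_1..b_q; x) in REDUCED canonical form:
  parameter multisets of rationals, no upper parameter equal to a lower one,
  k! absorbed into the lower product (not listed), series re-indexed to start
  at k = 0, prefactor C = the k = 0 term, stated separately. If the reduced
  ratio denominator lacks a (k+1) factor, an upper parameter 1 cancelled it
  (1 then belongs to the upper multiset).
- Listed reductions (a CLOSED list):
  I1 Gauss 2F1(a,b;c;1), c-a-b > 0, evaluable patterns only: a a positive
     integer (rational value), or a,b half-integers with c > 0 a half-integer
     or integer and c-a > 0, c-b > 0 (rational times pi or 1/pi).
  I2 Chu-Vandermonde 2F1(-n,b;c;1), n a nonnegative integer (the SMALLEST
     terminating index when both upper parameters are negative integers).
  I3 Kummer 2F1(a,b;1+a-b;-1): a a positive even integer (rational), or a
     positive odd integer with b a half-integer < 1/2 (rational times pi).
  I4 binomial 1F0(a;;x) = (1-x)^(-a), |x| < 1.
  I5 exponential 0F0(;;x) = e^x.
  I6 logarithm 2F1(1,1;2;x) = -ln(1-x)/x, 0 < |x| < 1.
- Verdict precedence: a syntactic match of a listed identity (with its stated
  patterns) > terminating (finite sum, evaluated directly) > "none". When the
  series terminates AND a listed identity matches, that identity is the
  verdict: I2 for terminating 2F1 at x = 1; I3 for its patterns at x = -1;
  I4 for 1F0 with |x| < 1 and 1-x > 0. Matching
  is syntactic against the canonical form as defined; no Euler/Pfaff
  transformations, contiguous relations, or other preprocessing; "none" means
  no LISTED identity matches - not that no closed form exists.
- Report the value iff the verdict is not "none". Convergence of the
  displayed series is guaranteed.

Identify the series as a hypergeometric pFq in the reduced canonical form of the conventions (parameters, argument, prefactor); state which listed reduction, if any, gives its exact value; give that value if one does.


Prefactor -1/9, argument -2/3: 3F2 with upper {-1/5, 1/3, 5/6} over lower {1/2, 3}. Verdict: none. Every listed pattern misses the 3F2 form at -2/3, upper {-1/5, 1/3, 5/6}.

Structural cue: x = (-2/3) and factor the ratio over Q (C = -1/9): negated roots = parameters.
Term ratio: r(k) = (-2/3) * (k-1/5) (k+1/3) (k+5/6) / [(k+1/2) (k+3) (k+1)] - rational; roots negated = parameters, x = (-2/3), C = -1/9.


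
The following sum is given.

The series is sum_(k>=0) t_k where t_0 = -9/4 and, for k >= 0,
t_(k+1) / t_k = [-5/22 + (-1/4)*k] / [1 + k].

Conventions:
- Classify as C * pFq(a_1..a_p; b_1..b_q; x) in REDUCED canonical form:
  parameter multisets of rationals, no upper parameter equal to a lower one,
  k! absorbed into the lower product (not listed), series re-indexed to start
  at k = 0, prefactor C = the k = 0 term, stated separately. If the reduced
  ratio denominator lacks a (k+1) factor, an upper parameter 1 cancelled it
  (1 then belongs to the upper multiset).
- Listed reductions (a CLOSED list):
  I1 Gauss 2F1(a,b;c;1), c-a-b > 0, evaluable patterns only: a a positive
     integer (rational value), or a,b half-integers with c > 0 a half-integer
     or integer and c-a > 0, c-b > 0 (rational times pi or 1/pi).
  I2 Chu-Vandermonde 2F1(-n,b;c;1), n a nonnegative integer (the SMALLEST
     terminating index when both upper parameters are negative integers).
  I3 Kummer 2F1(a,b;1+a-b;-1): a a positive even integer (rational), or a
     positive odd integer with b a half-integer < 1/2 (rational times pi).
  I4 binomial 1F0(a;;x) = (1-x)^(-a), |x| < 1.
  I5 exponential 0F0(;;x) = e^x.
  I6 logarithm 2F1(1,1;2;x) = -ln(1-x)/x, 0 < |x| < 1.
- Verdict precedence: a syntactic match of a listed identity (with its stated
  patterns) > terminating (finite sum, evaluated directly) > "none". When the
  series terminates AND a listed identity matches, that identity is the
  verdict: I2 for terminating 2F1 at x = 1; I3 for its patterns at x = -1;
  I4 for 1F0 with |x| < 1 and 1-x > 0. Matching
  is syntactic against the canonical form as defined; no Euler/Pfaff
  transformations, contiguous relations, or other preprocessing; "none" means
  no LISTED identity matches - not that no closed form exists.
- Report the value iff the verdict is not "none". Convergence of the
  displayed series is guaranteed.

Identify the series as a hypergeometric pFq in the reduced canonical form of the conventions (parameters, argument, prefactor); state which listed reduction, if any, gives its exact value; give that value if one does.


x = -1/4 here; the reduced form reads 1F0, upper {10/11}, lower {-}, C = -9/4. Verdict: the I4 binomial reduction matches (the 1F0 binomial series: exponent -10/11, x = -1/4). Hence: (-9/4) * (5/4)^(-10/11).

Key step: x = (-1/4) and factor the ratio over Q (prefactor -9/4): negated roots = parameters.
Ratio: r(k) = (-1/4) * (k+10/11) / [(k+1)] ; factor over Q: parameters, x = (-1/4), and C = -9/4.


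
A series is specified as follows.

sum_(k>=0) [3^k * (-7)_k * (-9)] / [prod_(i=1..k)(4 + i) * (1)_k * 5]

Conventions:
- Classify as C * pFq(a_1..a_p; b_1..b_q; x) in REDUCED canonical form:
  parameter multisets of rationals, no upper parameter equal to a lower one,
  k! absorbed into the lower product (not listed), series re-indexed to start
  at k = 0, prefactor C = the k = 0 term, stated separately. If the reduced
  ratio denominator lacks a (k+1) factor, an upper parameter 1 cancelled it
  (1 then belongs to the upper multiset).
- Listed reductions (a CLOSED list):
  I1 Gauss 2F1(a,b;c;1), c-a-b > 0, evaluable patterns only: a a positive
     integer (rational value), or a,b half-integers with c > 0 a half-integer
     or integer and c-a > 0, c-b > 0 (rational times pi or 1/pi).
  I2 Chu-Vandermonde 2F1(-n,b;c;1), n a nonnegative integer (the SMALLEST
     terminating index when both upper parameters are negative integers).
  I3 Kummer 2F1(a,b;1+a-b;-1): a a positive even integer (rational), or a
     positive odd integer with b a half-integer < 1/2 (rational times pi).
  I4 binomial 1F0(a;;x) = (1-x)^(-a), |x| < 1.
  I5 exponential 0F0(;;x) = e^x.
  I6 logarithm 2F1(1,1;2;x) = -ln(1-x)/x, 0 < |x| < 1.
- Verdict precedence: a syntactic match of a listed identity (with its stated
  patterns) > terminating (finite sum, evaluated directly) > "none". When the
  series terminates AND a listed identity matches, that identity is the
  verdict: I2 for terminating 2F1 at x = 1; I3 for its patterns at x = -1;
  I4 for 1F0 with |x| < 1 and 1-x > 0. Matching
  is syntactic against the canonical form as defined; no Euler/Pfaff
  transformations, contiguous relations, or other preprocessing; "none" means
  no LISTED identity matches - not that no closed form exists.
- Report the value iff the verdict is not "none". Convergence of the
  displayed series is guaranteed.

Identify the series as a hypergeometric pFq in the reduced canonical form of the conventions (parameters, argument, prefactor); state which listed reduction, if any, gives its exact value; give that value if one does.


Structural cue: from the first term -9/5: the constant factors (prefactor -9/5) combine into one prefactor.
Term ratio: r(k) = 3 * (k-7) / [(k+5) (k+1)] - rational in k, leading ratio 3; with t_0 = -9/5, classification follows.

Reduced: x = 3, 1F1, upper = {-7}, lower = {5}, C = -9/5. Verdict: terminating. With -7 upstairs the series is a 8-term polynomial sum; evaluated term by term. Value: 4869/154000.


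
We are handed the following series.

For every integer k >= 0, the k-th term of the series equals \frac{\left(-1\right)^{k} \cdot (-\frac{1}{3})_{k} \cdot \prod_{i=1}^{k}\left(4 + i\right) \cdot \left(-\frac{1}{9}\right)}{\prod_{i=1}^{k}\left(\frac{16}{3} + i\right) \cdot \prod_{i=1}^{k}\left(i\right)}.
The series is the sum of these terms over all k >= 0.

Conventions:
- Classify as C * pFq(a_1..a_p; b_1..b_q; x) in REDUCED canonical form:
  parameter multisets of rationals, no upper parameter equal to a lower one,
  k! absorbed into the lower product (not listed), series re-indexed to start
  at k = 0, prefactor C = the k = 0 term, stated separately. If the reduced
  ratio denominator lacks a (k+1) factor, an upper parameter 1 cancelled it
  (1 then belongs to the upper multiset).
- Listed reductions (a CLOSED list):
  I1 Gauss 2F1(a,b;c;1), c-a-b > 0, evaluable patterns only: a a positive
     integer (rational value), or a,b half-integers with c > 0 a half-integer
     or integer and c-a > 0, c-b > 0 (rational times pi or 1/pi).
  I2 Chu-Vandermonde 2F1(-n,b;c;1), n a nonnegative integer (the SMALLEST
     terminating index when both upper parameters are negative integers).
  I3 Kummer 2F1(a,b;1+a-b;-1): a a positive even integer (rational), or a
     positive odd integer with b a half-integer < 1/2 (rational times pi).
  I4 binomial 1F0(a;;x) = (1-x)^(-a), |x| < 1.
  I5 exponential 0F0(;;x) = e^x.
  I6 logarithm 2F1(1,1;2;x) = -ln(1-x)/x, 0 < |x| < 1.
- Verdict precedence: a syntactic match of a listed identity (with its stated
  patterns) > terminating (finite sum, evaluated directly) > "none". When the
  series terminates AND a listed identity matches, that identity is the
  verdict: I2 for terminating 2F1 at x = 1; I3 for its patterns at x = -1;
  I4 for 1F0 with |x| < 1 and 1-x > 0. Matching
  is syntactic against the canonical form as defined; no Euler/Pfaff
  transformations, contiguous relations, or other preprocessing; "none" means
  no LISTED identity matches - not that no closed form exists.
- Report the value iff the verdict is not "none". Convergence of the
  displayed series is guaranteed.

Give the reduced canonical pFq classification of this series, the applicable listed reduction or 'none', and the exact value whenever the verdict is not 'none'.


At argument -1: a 2F1 with upper {-\frac{1}{3}, 5}, lower {\frac{19}{3}}, scaled by C = -\frac{1}{9}. Verdict: none - at argument -1 the multisets {-\frac{1}{3}, 5} ; {\frac{19}{3}} match no listed identity.

The tell: t_0 = -\frac{1}{9} here, and the running product (C = -1/9, x = -1) telescopes to a rising factorial.
Adjacent-term ratio: r(k) = -1 * (k-\frac{1}{3}) (k+5) / [(k+\frac{19}{3}) (k+1)] - poly over poly, x = -1 from leading terms; C = -\frac{1}{9} at k = 0.


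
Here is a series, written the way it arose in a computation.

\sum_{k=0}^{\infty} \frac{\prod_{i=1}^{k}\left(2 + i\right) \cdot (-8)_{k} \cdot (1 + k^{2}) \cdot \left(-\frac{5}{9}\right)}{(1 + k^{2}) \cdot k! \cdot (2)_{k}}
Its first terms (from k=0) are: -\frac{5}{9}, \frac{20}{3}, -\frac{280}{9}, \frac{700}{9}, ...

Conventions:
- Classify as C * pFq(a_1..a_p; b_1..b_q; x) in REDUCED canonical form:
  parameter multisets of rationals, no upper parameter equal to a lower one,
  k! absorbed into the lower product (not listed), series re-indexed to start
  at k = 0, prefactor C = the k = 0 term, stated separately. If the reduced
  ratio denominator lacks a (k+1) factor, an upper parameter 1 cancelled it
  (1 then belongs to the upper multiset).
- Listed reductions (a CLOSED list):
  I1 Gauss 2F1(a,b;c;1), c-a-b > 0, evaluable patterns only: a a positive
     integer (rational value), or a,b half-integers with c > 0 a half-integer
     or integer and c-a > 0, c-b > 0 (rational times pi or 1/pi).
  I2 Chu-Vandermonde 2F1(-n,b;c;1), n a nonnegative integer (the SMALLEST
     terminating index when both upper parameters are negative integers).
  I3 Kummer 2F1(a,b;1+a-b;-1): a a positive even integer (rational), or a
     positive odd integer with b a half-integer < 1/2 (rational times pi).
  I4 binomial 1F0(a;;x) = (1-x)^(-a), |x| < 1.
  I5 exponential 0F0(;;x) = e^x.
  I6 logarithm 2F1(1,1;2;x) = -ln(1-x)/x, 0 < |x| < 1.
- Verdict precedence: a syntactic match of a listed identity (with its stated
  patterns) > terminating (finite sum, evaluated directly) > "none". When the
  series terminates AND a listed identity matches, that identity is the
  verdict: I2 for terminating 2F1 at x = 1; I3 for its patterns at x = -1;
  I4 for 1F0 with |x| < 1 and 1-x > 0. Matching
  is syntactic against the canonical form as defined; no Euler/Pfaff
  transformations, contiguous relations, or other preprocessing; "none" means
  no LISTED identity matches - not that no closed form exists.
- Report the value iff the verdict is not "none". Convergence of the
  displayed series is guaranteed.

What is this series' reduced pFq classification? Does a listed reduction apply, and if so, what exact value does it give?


Reduced: x = 1, 2F1, upper = {-8, 3}, lower = {2}, C = -\frac{5}{9}. Verdict: this is Chu-Vandermonde (I2) (terminating 2F1 at x = 1 with n = 8, b = 3, c = 2). Hence: 0.

First insight: with t_0 = -\frac{5}{9}, the running product (C = -5/9) telescopes to a rising factorial.
Ratio: r(k) = 1 * (k-8) (k+3) / [(k+2) (k+1)] - rational in k. x = 1; t_0 = -\frac{5}{9}; negate the roots.


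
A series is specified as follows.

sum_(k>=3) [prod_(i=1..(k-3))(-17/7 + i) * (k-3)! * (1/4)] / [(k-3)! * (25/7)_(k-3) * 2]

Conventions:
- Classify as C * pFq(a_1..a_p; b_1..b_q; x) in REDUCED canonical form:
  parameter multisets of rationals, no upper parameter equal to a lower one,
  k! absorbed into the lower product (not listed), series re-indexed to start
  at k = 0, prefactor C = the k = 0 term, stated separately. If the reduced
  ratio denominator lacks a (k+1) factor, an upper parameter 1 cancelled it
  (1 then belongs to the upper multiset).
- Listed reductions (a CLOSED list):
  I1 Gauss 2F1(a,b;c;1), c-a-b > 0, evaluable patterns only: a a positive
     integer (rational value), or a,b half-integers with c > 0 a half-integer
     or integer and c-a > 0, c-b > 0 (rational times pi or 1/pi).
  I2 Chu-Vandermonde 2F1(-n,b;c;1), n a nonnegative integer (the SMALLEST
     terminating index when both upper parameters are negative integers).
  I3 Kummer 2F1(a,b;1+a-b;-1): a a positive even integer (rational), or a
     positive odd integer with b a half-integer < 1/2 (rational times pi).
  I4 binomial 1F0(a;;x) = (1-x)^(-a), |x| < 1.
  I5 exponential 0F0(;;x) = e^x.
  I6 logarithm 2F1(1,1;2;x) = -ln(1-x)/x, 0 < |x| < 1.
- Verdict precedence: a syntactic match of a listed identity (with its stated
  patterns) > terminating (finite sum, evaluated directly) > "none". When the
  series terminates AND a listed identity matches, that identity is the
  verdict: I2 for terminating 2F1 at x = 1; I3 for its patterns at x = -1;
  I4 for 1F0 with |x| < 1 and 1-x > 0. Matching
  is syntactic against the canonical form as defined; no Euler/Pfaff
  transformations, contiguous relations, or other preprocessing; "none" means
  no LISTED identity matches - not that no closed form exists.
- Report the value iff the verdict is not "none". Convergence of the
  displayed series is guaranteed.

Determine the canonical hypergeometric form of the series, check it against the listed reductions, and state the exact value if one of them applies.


Canonical form: C = 1/8 times 2F1 with upper {-10/7, 1}, lower {25/7}, x = 1. Verdict: Gauss's theorem (I1) matches (x = 1: the Gamma ratio telescopes since c-a-b = 4 > 0 and a = 1 in Z>0). Hence: 9/112.

Key step: from the first term 1/8: the constant factors (C = 1/8, x = 1) combine into one prefactor.
Adjacent-term ratio: r(k) = 1 * (k-10/7) (k+1) / [(k+25/7) (k+1)] - poly over poly, x = 1 from leading terms; C = 1/8 at k = 0.


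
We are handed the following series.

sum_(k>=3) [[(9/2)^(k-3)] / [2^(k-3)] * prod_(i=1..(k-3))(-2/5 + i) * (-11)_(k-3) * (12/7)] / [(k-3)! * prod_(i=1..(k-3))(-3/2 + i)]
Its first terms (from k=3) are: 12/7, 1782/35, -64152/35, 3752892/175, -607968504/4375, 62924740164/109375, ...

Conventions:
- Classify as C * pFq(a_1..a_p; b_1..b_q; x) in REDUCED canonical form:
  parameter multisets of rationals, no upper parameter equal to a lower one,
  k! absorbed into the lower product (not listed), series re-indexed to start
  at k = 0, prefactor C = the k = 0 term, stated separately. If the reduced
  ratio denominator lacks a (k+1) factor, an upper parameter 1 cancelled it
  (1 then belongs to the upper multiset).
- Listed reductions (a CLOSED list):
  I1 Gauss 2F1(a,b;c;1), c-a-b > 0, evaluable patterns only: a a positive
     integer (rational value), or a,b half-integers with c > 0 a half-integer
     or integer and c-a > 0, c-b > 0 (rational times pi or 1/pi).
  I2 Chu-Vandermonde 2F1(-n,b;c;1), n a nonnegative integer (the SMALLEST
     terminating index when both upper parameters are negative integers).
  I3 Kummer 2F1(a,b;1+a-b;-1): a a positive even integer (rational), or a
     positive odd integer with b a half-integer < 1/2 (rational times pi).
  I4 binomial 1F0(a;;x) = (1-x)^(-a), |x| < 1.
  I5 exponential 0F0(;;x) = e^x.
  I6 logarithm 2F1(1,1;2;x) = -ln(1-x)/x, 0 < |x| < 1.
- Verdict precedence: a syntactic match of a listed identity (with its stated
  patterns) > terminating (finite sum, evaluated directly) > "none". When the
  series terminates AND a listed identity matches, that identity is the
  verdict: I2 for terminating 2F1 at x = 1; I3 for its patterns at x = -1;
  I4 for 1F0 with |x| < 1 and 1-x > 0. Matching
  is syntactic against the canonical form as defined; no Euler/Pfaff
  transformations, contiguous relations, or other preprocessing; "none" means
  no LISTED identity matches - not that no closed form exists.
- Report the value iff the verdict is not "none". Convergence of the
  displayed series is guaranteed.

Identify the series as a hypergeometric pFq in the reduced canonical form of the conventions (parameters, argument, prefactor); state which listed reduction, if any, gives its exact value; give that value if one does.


The series (x = 9/4) is 2F1: upper {-11, 3/5}, lower {-1/2}, prefactor 12/7. Verdict: terminating. (-11)_k vanishes past k = 11, leaving a 12-term sum, computed directly. Hence: 179133135844323/145263671875.

Structural cue: with t_0 = 12/7, the two k-th powers (prefactor 12/7) combine into one argument.
Ratio: r(k) = (9/4) * (k-11) (k+3/5) / [(k-1/2) (k+1)] ; factor over Q: parameters, x = (9/4), and C = 12/7.


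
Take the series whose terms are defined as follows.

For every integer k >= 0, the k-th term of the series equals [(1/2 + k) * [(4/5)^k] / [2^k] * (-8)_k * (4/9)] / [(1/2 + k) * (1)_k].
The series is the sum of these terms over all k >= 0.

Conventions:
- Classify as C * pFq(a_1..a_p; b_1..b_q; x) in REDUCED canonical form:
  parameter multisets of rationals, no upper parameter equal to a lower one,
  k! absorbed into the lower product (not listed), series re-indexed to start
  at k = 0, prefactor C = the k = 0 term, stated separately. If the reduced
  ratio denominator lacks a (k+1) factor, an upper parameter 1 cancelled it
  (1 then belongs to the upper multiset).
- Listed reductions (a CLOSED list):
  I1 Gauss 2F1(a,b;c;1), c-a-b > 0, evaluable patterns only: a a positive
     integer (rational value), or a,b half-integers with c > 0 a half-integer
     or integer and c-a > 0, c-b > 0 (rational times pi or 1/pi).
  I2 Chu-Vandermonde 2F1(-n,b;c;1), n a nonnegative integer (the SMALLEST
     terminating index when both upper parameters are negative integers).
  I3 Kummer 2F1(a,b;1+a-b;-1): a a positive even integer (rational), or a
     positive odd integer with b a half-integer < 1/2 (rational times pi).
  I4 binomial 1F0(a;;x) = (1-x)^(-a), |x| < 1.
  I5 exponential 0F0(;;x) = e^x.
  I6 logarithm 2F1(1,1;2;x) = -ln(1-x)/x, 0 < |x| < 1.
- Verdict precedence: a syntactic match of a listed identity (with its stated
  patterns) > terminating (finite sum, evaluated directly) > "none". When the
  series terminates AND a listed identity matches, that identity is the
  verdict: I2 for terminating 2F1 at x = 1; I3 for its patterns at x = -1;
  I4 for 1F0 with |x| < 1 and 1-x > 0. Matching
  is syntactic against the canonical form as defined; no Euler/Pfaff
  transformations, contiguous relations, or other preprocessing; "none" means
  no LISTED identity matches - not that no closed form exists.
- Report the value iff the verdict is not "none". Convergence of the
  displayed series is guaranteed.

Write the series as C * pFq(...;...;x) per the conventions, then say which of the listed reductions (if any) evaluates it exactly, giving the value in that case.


With C = 4/9: the canonical form is 1F0(-8; -; 2/5). Verdict at x = 2/5: the I4 binomial reduction matches (the 1F0 binomial series: exponent 8, x = 2/5). Its exact value is 2916/390625.

Key observation: t_0 being 4/9, (1)_k (C = 4/9, x = 2/5) is k! itself.
Step ratio: r(k) = (2/5) * (k-8) / [(k+1)] - rational in k, leading ratio (2/5); with t_0 = 4/9, classification follows.


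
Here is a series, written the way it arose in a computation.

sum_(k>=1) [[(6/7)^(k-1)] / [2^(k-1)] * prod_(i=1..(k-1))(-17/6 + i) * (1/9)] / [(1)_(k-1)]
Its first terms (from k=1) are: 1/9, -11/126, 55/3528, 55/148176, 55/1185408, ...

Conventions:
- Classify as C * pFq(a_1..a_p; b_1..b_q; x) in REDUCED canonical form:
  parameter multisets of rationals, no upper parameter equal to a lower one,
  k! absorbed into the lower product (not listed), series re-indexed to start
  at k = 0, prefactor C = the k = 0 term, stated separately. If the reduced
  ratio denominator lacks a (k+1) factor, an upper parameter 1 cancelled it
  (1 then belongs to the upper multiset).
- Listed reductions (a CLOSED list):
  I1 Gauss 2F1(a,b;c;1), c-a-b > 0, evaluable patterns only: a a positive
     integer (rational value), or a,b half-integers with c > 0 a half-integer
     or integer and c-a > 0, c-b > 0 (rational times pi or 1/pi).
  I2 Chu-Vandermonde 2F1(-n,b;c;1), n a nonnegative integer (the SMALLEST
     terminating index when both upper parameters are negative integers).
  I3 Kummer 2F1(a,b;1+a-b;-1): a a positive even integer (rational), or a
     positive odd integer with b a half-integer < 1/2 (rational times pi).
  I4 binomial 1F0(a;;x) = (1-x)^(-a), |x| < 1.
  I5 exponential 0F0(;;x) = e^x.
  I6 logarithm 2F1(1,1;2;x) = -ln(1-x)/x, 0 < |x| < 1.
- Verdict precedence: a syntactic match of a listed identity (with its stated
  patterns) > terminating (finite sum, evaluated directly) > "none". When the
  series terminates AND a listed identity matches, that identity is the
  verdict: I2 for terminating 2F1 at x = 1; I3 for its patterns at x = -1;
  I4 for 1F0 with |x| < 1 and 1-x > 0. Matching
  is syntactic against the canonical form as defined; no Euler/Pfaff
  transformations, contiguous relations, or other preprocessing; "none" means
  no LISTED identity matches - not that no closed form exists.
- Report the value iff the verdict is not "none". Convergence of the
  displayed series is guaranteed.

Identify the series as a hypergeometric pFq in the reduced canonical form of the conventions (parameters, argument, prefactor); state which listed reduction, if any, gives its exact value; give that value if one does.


Key observation: with t_0 = 1/9, (1)_k (C = 1/9) is k! itself.
Step ratio: r(k) = (3/7) * (k-11/6) / [(k+1)] ; factor over Q: parameters, x = (3/7), and C = 1/9.

Canonical form: C = 1/9 times 1F0 with upper {-11/6}, lower {-}, x = 3/7. Verdict: the binomial series (I4) fires (the 1F0 binomial series: exponent 11/6, x = 3/7). Exact value: (1/9) * (4/7)^(11/6).
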